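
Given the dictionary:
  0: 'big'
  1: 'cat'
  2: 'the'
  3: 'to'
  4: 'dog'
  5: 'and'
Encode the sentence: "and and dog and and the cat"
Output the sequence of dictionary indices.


Look up each word in the dictionary:
  'and' -> 5
  'and' -> 5
  'dog' -> 4
  'and' -> 5
  'and' -> 5
  'the' -> 2
  'cat' -> 1

Encoded: [5, 5, 4, 5, 5, 2, 1]


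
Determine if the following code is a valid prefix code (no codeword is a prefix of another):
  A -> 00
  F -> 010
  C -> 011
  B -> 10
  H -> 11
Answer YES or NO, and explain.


Checking each pair (does one codeword prefix another?):
  A='00' vs F='010': no prefix
  A='00' vs C='011': no prefix
  A='00' vs B='10': no prefix
  A='00' vs H='11': no prefix
  F='010' vs A='00': no prefix
  F='010' vs C='011': no prefix
  F='010' vs B='10': no prefix
  F='010' vs H='11': no prefix
  C='011' vs A='00': no prefix
  C='011' vs F='010': no prefix
  C='011' vs B='10': no prefix
  C='011' vs H='11': no prefix
  B='10' vs A='00': no prefix
  B='10' vs F='010': no prefix
  B='10' vs C='011': no prefix
  B='10' vs H='11': no prefix
  H='11' vs A='00': no prefix
  H='11' vs F='010': no prefix
  H='11' vs C='011': no prefix
  H='11' vs B='10': no prefix
No violation found over all pairs.

YES -- this is a valid prefix code. No codeword is a prefix of any other codeword.


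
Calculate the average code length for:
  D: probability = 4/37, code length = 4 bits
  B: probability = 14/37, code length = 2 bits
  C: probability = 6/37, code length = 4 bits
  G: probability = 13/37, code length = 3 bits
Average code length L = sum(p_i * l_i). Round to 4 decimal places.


Weighted contributions p_i * l_i:
  D: (4/37) * 4 = 16/37
  B: (14/37) * 2 = 28/37
  C: (6/37) * 4 = 24/37
  G: (13/37) * 3 = 39/37
Sum = (16 + 28 + 24 + 39)/37 = 107/37

L = 107/37 = 2.8919 bits/symbol


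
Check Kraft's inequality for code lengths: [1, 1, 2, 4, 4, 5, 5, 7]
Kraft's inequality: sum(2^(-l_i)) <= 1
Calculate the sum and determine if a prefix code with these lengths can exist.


Sum = 2^(-1) + 2^(-1) + 2^(-2) + 2^(-4) + 2^(-4) + 2^(-5) + 2^(-5) + 2^(-7)
    = 0.5 + 0.5 + 0.25 + 0.0625 + 0.0625 + 0.03125 + 0.03125 + 0.0078125
    = 185/128 = 1.4453125
Since 1.4453125 > 1, Kraft's inequality is NOT satisfied.
A prefix code with these lengths CANNOT exist.

Kraft sum = 1.4453125. Not satisfied.


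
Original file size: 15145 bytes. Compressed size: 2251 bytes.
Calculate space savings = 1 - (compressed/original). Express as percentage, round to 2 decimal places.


ratio = compressed/original = 2251/15145 = 0.14863
savings = 1 - ratio = 1 - 0.14863 = 0.85137
as a percentage: 0.85137 * 100 = 85.14%

Space savings = 1 - 2251/15145 = 85.14%


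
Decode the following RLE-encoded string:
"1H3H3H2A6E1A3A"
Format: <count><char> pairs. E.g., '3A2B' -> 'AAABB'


Expanding each <count><char> pair:
  1H -> 'H'
  3H -> 'HHH'
  3H -> 'HHH'
  2A -> 'AA'
  6E -> 'EEEEEE'
  1A -> 'A'
  3A -> 'AAA'

Decoded = HHHHHHHAAEEEEEEAAAA


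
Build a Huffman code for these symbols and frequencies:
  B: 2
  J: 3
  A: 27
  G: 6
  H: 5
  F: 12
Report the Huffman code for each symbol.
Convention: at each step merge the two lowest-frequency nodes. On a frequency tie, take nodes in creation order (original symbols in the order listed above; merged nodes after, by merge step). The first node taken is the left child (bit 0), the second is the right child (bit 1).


Huffman tree construction:
Step 1: Merge B(2) + J(3) = 5
Step 2: Merge H(5) + (B+J)(5) = 10
Step 3: Merge G(6) + (H+(B+J))(10) = 16
Step 4: Merge F(12) + (G+(H+(B+J)))(16) = 28
Step 5: Merge A(27) + (F+(G+(H+(B+J))))(28) = 55
Read each symbol's code off the tree from the root (left child = 0, right child = 1).

Codes:
  B: 11110 (length 5)
  J: 11111 (length 5)
  A: 0 (length 1)
  G: 110 (length 3)
  H: 1110 (length 4)
  F: 10 (length 2)
Average code length: 114/55 = 2.0727 bits/symbol


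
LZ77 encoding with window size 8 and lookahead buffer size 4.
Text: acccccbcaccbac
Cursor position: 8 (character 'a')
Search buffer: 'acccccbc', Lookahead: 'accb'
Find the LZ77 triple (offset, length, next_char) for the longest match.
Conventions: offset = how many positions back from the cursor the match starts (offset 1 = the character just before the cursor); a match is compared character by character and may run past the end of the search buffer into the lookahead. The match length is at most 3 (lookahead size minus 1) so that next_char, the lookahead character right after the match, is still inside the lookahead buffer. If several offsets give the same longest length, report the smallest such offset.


Try each offset into the search buffer:
  offset=1 (pos 7, char 'c'): match length 0
  offset=2 (pos 6, char 'b'): match length 0
  offset=3 (pos 5, char 'c'): match length 0
  offset=4 (pos 4, char 'c'): match length 0
  offset=5 (pos 3, char 'c'): match length 0
  offset=6 (pos 2, char 'c'): match length 0
  offset=7 (pos 1, char 'c'): match length 0
  offset=8 (pos 0, char 'a'): match length 3
Longest match has length 3 at offset 8.
next_char = character at position 8 + 3 = 11 -> 'b'

Best match: offset=8, length=3 (matching 'acc' starting at position 0)
LZ77 triple: (8, 3, 'b')


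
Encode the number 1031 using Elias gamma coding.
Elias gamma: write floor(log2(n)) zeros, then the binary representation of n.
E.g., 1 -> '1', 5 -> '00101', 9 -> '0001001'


num_bits = floor(log2(1031)) + 1 = 11
leading_zeros = num_bits - 1 = 10
binary(1031) = 10000000111

Elias gamma(1031) = '0000000000' + '10000000111' = 000000000010000000111 (21 bits)


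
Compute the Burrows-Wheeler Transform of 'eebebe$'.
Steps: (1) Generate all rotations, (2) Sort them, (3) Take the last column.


Rotations (sorted):
  0: $eebebe -> last char: e
  1: be$eebe -> last char: e
  2: bebe$ee -> last char: e
  3: e$eebeb -> last char: b
  4: ebe$eeb -> last char: b
  5: ebebe$e -> last char: e
  6: eebebe$ -> last char: $


BWT = eeebbe$


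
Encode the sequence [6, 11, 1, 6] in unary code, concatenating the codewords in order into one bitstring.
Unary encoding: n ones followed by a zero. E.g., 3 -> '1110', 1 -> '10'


Encode each number as n ones followed by a terminating 0:
  6 -> 1111110 (7 bits)
  11 -> 111111111110 (12 bits)
  1 -> 10 (2 bits)
  6 -> 1111110 (7 bits)
Total length = 7 + 12 + 2 + 7 = 28 bits.

Unary([6, 11, 1, 6]) = 1111110111111111110101111110 (28 bits)


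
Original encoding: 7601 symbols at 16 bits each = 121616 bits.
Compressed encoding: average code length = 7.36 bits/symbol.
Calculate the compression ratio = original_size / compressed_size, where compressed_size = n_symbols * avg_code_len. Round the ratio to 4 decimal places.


original_size = n_symbols * orig_bits = 7601 * 16 = 121616 bits
compressed_size = n_symbols * avg_code_len = 7601 * 7.36 = 55943.36 bits
ratio = original_size / compressed_size = 121616 / 55943.36 = 2.1739

Compression ratio = 2.1739


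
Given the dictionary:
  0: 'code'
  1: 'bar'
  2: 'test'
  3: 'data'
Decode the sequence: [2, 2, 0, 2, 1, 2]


Look up each index in the dictionary:
  2 -> 'test'
  2 -> 'test'
  0 -> 'code'
  2 -> 'test'
  1 -> 'bar'
  2 -> 'test'

Decoded: "test test code test bar test"


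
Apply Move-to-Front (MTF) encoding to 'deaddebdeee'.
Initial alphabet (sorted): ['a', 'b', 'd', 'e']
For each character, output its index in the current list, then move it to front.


MTF encoding:
'd': index 2 in ['a', 'b', 'd', 'e'] -> ['d', 'a', 'b', 'e']
'e': index 3 in ['d', 'a', 'b', 'e'] -> ['e', 'd', 'a', 'b']
'a': index 2 in ['e', 'd', 'a', 'b'] -> ['a', 'e', 'd', 'b']
'd': index 2 in ['a', 'e', 'd', 'b'] -> ['d', 'a', 'e', 'b']
'd': index 0 in ['d', 'a', 'e', 'b'] -> ['d', 'a', 'e', 'b']
'e': index 2 in ['d', 'a', 'e', 'b'] -> ['e', 'd', 'a', 'b']
'b': index 3 in ['e', 'd', 'a', 'b'] -> ['b', 'e', 'd', 'a']
'd': index 2 in ['b', 'e', 'd', 'a'] -> ['d', 'b', 'e', 'a']
'e': index 2 in ['d', 'b', 'e', 'a'] -> ['e', 'd', 'b', 'a']
'e': index 0 in ['e', 'd', 'b', 'a'] -> ['e', 'd', 'b', 'a']
'e': index 0 in ['e', 'd', 'b', 'a'] -> ['e', 'd', 'b', 'a']


Output: [2, 3, 2, 2, 0, 2, 3, 2, 2, 0, 0]


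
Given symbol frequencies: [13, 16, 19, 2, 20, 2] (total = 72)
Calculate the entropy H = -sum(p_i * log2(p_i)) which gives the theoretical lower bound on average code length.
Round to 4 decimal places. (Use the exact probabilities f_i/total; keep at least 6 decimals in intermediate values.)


Per-symbol terms -p_i * log2(p_i) with p_i = f_i/72:
  p = 13/72 = 0.180556: log2(p) = -2.469485, -p*log2(p) = 0.445879
  p = 16/72 = 0.222222: log2(p) = -2.169925, -p*log2(p) = 0.482206
  p = 19/72 = 0.263889: log2(p) = -1.921997, -p*log2(p) = 0.507194
  p = 2/72 = 0.027778: log2(p) = -5.169925, -p*log2(p) = 0.143609
  p = 20/72 = 0.277778: log2(p) = -1.847997, -p*log2(p) = 0.513332
  p = 2/72 = 0.027778: log2(p) = -5.169925, -p*log2(p) = 0.143609
H = 0.445879 + 0.482206 + 0.507194 + 0.143609 + 0.513332 + 0.143609 = 2.235829

H = 2.2358 bits/symbol


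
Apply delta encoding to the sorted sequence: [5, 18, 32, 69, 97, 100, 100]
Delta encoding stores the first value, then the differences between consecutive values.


First value: 5
Deltas:
  18 - 5 = 13
  32 - 18 = 14
  69 - 32 = 37
  97 - 69 = 28
  100 - 97 = 3
  100 - 100 = 0


Delta encoded: [5, 13, 14, 37, 28, 3, 0]


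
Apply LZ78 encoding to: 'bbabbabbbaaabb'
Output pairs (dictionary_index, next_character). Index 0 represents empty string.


LZ78 encoding steps:
Dictionary: {0: ''}
Step 1: w='' (idx 0), next='b' -> output (0, 'b'), add 'b' as idx 1
Step 2: w='b' (idx 1), next='a' -> output (1, 'a'), add 'ba' as idx 2
Step 3: w='b' (idx 1), next='b' -> output (1, 'b'), add 'bb' as idx 3
Step 4: w='' (idx 0), next='a' -> output (0, 'a'), add 'a' as idx 4
Step 5: w='bb' (idx 3), next='b' -> output (3, 'b'), add 'bbb' as idx 5
Step 6: w='a' (idx 4), next='a' -> output (4, 'a'), add 'aa' as idx 6
Step 7: w='a' (idx 4), next='b' -> output (4, 'b'), add 'ab' as idx 7
Step 8: w='b' (idx 1), end of input -> output (1, '')


Encoded: [(0, 'b'), (1, 'a'), (1, 'b'), (0, 'a'), (3, 'b'), (4, 'a'), (4, 'b'), (1, '')]


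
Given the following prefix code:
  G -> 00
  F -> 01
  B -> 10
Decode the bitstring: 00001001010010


Decoding step by step:
Bits 00 -> G
Bits 00 -> G
Bits 10 -> B
Bits 01 -> F
Bits 01 -> F
Bits 00 -> G
Bits 10 -> B


Decoded message: GGBFFGB


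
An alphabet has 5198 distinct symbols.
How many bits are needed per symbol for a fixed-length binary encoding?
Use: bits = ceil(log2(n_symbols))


log2(5198) = 12.3437
Bracket: 2^12 = 4096 < 5198 <= 2^13 = 8192
So ceil(log2(5198)) = 13

bits = ceil(log2(5198)) = ceil(12.3437) = 13 bits


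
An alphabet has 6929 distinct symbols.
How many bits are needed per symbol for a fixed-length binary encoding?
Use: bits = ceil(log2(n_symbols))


log2(6929) = 12.7584
Bracket: 2^12 = 4096 < 6929 <= 2^13 = 8192
So ceil(log2(6929)) = 13

bits = ceil(log2(6929)) = ceil(12.7584) = 13 bits


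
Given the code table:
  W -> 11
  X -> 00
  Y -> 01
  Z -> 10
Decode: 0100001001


Decoding:
01 -> Y
00 -> X
00 -> X
10 -> Z
01 -> Y


Result: YXXZY


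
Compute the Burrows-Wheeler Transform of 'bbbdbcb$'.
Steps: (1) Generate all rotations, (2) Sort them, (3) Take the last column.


Rotations (sorted):
  0: $bbbdbcb -> last char: b
  1: b$bbbdbc -> last char: c
  2: bbbdbcb$ -> last char: $
  3: bbdbcb$b -> last char: b
  4: bcb$bbbd -> last char: d
  5: bdbcb$bb -> last char: b
  6: cb$bbbdb -> last char: b
  7: dbcb$bbb -> last char: b


BWT = bc$bdbbb


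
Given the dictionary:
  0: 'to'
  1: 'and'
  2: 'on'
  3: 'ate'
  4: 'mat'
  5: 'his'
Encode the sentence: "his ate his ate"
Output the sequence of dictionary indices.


Look up each word in the dictionary:
  'his' -> 5
  'ate' -> 3
  'his' -> 5
  'ate' -> 3

Encoded: [5, 3, 5, 3]


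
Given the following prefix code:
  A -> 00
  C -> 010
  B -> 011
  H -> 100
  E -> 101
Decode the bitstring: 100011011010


Decoding step by step:
Bits 100 -> H
Bits 011 -> B
Bits 011 -> B
Bits 010 -> C


Decoded message: HBBC


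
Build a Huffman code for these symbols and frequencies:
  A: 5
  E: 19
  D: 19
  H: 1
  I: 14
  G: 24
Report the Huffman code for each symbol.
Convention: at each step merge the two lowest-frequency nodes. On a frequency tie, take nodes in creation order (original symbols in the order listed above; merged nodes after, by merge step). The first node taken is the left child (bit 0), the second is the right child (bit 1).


Huffman tree construction:
Step 1: Merge H(1) + A(5) = 6
Step 2: Merge (H+A)(6) + I(14) = 20
Step 3: Merge E(19) + D(19) = 38
Step 4: Merge ((H+A)+I)(20) + G(24) = 44
Step 5: Merge (E+D)(38) + (((H+A)+I)+G)(44) = 82
Read each symbol's code off the tree from the root (left child = 0, right child = 1).

Codes:
  A: 1001 (length 4)
  E: 00 (length 2)
  D: 01 (length 2)
  H: 1000 (length 4)
  I: 101 (length 3)
  G: 11 (length 2)
Average code length: 190/82 = 2.3171 bits/symbol


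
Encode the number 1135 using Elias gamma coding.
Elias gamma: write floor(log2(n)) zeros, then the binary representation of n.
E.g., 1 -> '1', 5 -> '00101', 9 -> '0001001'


num_bits = floor(log2(1135)) + 1 = 11
leading_zeros = num_bits - 1 = 10
binary(1135) = 10001101111

Elias gamma(1135) = '0000000000' + '10001101111' = 000000000010001101111 (21 bits)


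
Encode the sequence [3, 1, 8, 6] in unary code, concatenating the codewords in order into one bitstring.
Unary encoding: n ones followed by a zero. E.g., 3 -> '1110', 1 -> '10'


Encode each number as n ones followed by a terminating 0:
  3 -> 1110 (4 bits)
  1 -> 10 (2 bits)
  8 -> 111111110 (9 bits)
  6 -> 1111110 (7 bits)
Total length = 4 + 2 + 9 + 7 = 22 bits.

Unary([3, 1, 8, 6]) = 1110101111111101111110 (22 bits)


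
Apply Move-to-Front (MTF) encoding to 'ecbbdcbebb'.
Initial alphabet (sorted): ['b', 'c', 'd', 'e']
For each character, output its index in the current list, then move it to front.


MTF encoding:
'e': index 3 in ['b', 'c', 'd', 'e'] -> ['e', 'b', 'c', 'd']
'c': index 2 in ['e', 'b', 'c', 'd'] -> ['c', 'e', 'b', 'd']
'b': index 2 in ['c', 'e', 'b', 'd'] -> ['b', 'c', 'e', 'd']
'b': index 0 in ['b', 'c', 'e', 'd'] -> ['b', 'c', 'e', 'd']
'd': index 3 in ['b', 'c', 'e', 'd'] -> ['d', 'b', 'c', 'e']
'c': index 2 in ['d', 'b', 'c', 'e'] -> ['c', 'd', 'b', 'e']
'b': index 2 in ['c', 'd', 'b', 'e'] -> ['b', 'c', 'd', 'e']
'e': index 3 in ['b', 'c', 'd', 'e'] -> ['e', 'b', 'c', 'd']
'b': index 1 in ['e', 'b', 'c', 'd'] -> ['b', 'e', 'c', 'd']
'b': index 0 in ['b', 'e', 'c', 'd'] -> ['b', 'e', 'c', 'd']


Output: [3, 2, 2, 0, 3, 2, 2, 3, 1, 0]


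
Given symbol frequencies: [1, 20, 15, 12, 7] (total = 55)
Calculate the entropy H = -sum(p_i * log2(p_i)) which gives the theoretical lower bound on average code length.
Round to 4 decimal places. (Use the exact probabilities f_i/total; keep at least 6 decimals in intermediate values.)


Per-symbol terms -p_i * log2(p_i) with p_i = f_i/55:
  p = 1/55 = 0.018182: log2(p) = -5.781360, -p*log2(p) = 0.105116
  p = 20/55 = 0.363636: log2(p) = -1.459432, -p*log2(p) = 0.530702
  p = 15/55 = 0.272727: log2(p) = -1.874469, -p*log2(p) = 0.511219
  p = 12/55 = 0.218182: log2(p) = -2.196397, -p*log2(p) = 0.479214
  p = 7/55 = 0.127273: log2(p) = -2.974005, -p*log2(p) = 0.378510
H = 0.105116 + 0.530702 + 0.511219 + 0.479214 + 0.378510 = 2.004761

H = 2.0048 bits/symbol


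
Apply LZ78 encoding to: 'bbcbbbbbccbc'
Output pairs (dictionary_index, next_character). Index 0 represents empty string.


LZ78 encoding steps:
Dictionary: {0: ''}
Step 1: w='' (idx 0), next='b' -> output (0, 'b'), add 'b' as idx 1
Step 2: w='b' (idx 1), next='c' -> output (1, 'c'), add 'bc' as idx 2
Step 3: w='b' (idx 1), next='b' -> output (1, 'b'), add 'bb' as idx 3
Step 4: w='bb' (idx 3), next='b' -> output (3, 'b'), add 'bbb' as idx 4
Step 5: w='' (idx 0), next='c' -> output (0, 'c'), add 'c' as idx 5
Step 6: w='c' (idx 5), next='b' -> output (5, 'b'), add 'cb' as idx 6
Step 7: w='c' (idx 5), end of input -> output (5, '')


Encoded: [(0, 'b'), (1, 'c'), (1, 'b'), (3, 'b'), (0, 'c'), (5, 'b'), (5, '')]


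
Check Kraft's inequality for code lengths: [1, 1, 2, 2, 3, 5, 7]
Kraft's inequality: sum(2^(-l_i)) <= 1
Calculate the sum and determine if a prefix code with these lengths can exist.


Sum = 2^(-1) + 2^(-1) + 2^(-2) + 2^(-2) + 2^(-3) + 2^(-5) + 2^(-7)
    = 0.5 + 0.5 + 0.25 + 0.25 + 0.125 + 0.03125 + 0.0078125
    = 213/128 = 1.6640625
Since 1.6640625 > 1, Kraft's inequality is NOT satisfied.
A prefix code with these lengths CANNOT exist.

Kraft sum = 1.6640625. Not satisfied.


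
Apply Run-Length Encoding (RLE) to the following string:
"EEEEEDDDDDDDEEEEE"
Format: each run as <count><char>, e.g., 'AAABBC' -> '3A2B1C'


Scanning runs left to right:
  i=0: run of 'E' x 5 -> '5E'
  i=5: run of 'D' x 7 -> '7D'
  i=12: run of 'E' x 5 -> '5E'

RLE = 5E7D5E


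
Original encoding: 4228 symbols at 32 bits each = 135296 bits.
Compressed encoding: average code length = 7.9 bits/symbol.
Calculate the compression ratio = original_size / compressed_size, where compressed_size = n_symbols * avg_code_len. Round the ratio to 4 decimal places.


original_size = n_symbols * orig_bits = 4228 * 32 = 135296 bits
compressed_size = n_symbols * avg_code_len = 4228 * 7.9 = 33401.2 bits
ratio = original_size / compressed_size = 135296 / 33401.2 = 4.0506

Compression ratio = 4.0506


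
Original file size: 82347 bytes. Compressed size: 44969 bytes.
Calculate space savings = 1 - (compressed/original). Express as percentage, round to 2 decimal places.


ratio = compressed/original = 44969/82347 = 0.546092
savings = 1 - ratio = 1 - 0.546092 = 0.453908
as a percentage: 0.453908 * 100 = 45.39%

Space savings = 1 - 44969/82347 = 45.39%


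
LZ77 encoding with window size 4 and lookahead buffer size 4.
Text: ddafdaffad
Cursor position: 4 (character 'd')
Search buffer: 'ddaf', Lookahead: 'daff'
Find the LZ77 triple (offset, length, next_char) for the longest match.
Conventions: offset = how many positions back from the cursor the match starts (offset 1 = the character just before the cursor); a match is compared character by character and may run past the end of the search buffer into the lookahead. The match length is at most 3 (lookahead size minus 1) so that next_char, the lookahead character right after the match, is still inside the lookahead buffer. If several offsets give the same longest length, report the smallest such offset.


Try each offset into the search buffer:
  offset=1 (pos 3, char 'f'): match length 0
  offset=2 (pos 2, char 'a'): match length 0
  offset=3 (pos 1, char 'd'): match length 3
  offset=4 (pos 0, char 'd'): match length 1
Longest match has length 3 at offset 3.
next_char = character at position 4 + 3 = 7 -> 'f'

Best match: offset=3, length=3 (matching 'daf' starting at position 1)
LZ77 triple: (3, 3, 'f')


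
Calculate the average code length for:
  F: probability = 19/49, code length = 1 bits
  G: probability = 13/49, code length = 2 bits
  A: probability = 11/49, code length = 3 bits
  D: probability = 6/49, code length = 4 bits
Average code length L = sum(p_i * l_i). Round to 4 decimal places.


Weighted contributions p_i * l_i:
  F: (19/49) * 1 = 19/49
  G: (13/49) * 2 = 26/49
  A: (11/49) * 3 = 33/49
  D: (6/49) * 4 = 24/49
Sum = (19 + 26 + 33 + 24)/49 = 102/49

L = 102/49 = 2.0816 bits/symbol


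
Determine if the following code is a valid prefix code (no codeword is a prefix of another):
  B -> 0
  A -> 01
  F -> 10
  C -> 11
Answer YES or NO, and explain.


Checking each pair (does one codeword prefix another?):
  B='0' vs A='01': prefix -- VIOLATION

NO -- this is NOT a valid prefix code. B (0) is a prefix of A (01).


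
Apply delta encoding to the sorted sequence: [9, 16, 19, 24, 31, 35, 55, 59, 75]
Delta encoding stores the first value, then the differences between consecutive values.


First value: 9
Deltas:
  16 - 9 = 7
  19 - 16 = 3
  24 - 19 = 5
  31 - 24 = 7
  35 - 31 = 4
  55 - 35 = 20
  59 - 55 = 4
  75 - 59 = 16


Delta encoded: [9, 7, 3, 5, 7, 4, 20, 4, 16]


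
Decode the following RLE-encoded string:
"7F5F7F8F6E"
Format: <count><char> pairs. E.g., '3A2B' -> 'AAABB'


Expanding each <count><char> pair:
  7F -> 'FFFFFFF'
  5F -> 'FFFFF'
  7F -> 'FFFFFFF'
  8F -> 'FFFFFFFF'
  6E -> 'EEEEEE'

Decoded = FFFFFFFFFFFFFFFFFFFFFFFFFFFEEEEEE


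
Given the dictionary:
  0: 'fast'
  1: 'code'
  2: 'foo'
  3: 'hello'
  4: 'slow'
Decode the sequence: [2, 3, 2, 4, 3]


Look up each index in the dictionary:
  2 -> 'foo'
  3 -> 'hello'
  2 -> 'foo'
  4 -> 'slow'
  3 -> 'hello'

Decoded: "foo hello foo slow hello"


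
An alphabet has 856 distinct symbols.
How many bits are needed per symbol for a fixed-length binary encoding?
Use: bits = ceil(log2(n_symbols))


log2(856) = 9.7415
Bracket: 2^9 = 512 < 856 <= 2^10 = 1024
So ceil(log2(856)) = 10

bits = ceil(log2(856)) = ceil(9.7415) = 10 bits


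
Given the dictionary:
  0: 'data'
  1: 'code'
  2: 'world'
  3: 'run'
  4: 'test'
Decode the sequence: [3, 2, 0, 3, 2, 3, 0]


Look up each index in the dictionary:
  3 -> 'run'
  2 -> 'world'
  0 -> 'data'
  3 -> 'run'
  2 -> 'world'
  3 -> 'run'
  0 -> 'data'

Decoded: "run world data run world run data"


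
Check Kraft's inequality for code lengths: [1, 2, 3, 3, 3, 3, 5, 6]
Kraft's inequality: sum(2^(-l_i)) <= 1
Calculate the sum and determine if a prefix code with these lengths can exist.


Sum = 2^(-1) + 2^(-2) + 2^(-3) + 2^(-3) + 2^(-3) + 2^(-3) + 2^(-5) + 2^(-6)
    = 0.5 + 0.25 + 0.125 + 0.125 + 0.125 + 0.125 + 0.03125 + 0.015625
    = 83/64 = 1.296875
Since 1.296875 > 1, Kraft's inequality is NOT satisfied.
A prefix code with these lengths CANNOT exist.

Kraft sum = 1.296875. Not satisfied.


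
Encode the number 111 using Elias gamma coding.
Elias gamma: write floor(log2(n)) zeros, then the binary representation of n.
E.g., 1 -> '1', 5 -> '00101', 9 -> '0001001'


num_bits = floor(log2(111)) + 1 = 7
leading_zeros = num_bits - 1 = 6
binary(111) = 1101111

Elias gamma(111) = '000000' + '1101111' = 0000001101111 (13 bits)


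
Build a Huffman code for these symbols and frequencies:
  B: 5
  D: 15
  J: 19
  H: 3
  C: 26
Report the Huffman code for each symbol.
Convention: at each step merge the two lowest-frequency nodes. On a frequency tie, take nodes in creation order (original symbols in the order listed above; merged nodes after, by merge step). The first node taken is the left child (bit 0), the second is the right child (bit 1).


Huffman tree construction:
Step 1: Merge H(3) + B(5) = 8
Step 2: Merge (H+B)(8) + D(15) = 23
Step 3: Merge J(19) + ((H+B)+D)(23) = 42
Step 4: Merge C(26) + (J+((H+B)+D))(42) = 68
Read each symbol's code off the tree from the root (left child = 0, right child = 1).

Codes:
  B: 1101 (length 4)
  D: 111 (length 3)
  J: 10 (length 2)
  H: 1100 (length 4)
  C: 0 (length 1)
Average code length: 141/68 = 2.0735 bits/symbol


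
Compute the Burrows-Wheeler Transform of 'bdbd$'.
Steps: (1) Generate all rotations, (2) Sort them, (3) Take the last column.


Rotations (sorted):
  0: $bdbd -> last char: d
  1: bd$bd -> last char: d
  2: bdbd$ -> last char: $
  3: d$bdb -> last char: b
  4: dbd$b -> last char: b


BWT = dd$bb


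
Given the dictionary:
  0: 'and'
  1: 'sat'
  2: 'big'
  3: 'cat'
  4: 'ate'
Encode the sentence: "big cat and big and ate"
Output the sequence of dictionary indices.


Look up each word in the dictionary:
  'big' -> 2
  'cat' -> 3
  'and' -> 0
  'big' -> 2
  'and' -> 0
  'ate' -> 4

Encoded: [2, 3, 0, 2, 0, 4]


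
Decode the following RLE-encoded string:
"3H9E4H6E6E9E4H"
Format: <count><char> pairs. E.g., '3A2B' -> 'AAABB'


Expanding each <count><char> pair:
  3H -> 'HHH'
  9E -> 'EEEEEEEEE'
  4H -> 'HHHH'
  6E -> 'EEEEEE'
  6E -> 'EEEEEE'
  9E -> 'EEEEEEEEE'
  4H -> 'HHHH'

Decoded = HHHEEEEEEEEEHHHHEEEEEEEEEEEEEEEEEEEEEHHHH


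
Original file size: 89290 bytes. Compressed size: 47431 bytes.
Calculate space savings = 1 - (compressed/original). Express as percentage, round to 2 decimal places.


ratio = compressed/original = 47431/89290 = 0.531202
savings = 1 - ratio = 1 - 0.531202 = 0.468798
as a percentage: 0.468798 * 100 = 46.88%

Space savings = 1 - 47431/89290 = 46.88%


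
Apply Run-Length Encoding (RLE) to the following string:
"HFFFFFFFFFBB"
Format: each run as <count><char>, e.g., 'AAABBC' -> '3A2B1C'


Scanning runs left to right:
  i=0: run of 'H' x 1 -> '1H'
  i=1: run of 'F' x 9 -> '9F'
  i=10: run of 'B' x 2 -> '2B'

RLE = 1H9F2B


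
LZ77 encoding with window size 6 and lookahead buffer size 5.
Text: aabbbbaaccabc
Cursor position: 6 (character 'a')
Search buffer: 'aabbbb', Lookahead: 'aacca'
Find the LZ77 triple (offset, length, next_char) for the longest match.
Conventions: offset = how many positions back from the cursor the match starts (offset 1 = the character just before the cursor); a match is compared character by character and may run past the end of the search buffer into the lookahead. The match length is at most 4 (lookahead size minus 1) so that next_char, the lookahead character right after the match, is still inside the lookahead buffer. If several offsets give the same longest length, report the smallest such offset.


Try each offset into the search buffer:
  offset=1 (pos 5, char 'b'): match length 0
  offset=2 (pos 4, char 'b'): match length 0
  offset=3 (pos 3, char 'b'): match length 0
  offset=4 (pos 2, char 'b'): match length 0
  offset=5 (pos 1, char 'a'): match length 1
  offset=6 (pos 0, char 'a'): match length 2
Longest match has length 2 at offset 6.
next_char = character at position 6 + 2 = 8 -> 'c'

Best match: offset=6, length=2 (matching 'aa' starting at position 0)
LZ77 triple: (6, 2, 'c')


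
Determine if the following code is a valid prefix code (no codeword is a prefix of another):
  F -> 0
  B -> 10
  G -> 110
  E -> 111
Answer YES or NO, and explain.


Checking each pair (does one codeword prefix another?):
  F='0' vs B='10': no prefix
  F='0' vs G='110': no prefix
  F='0' vs E='111': no prefix
  B='10' vs F='0': no prefix
  B='10' vs G='110': no prefix
  B='10' vs E='111': no prefix
  G='110' vs F='0': no prefix
  G='110' vs B='10': no prefix
  G='110' vs E='111': no prefix
  E='111' vs F='0': no prefix
  E='111' vs B='10': no prefix
  E='111' vs G='110': no prefix
No violation found over all pairs.

YES -- this is a valid prefix code. No codeword is a prefix of any other codeword.


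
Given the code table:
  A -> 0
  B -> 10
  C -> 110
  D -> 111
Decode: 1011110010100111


Decoding:
10 -> B
111 -> D
10 -> B
0 -> A
10 -> B
10 -> B
0 -> A
111 -> D


Result: BDBABBAD


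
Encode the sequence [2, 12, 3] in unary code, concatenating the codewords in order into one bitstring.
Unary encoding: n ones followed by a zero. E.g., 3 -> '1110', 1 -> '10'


Encode each number as n ones followed by a terminating 0:
  2 -> 110 (3 bits)
  12 -> 1111111111110 (13 bits)
  3 -> 1110 (4 bits)
Total length = 3 + 13 + 4 = 20 bits.

Unary([2, 12, 3]) = 11011111111111101110 (20 bits)


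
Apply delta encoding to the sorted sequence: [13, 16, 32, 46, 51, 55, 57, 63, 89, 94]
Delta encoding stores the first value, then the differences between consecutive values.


First value: 13
Deltas:
  16 - 13 = 3
  32 - 16 = 16
  46 - 32 = 14
  51 - 46 = 5
  55 - 51 = 4
  57 - 55 = 2
  63 - 57 = 6
  89 - 63 = 26
  94 - 89 = 5


Delta encoded: [13, 3, 16, 14, 5, 4, 2, 6, 26, 5]


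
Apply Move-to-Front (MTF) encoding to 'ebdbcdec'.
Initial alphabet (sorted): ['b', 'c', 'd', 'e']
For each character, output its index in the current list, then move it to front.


MTF encoding:
'e': index 3 in ['b', 'c', 'd', 'e'] -> ['e', 'b', 'c', 'd']
'b': index 1 in ['e', 'b', 'c', 'd'] -> ['b', 'e', 'c', 'd']
'd': index 3 in ['b', 'e', 'c', 'd'] -> ['d', 'b', 'e', 'c']
'b': index 1 in ['d', 'b', 'e', 'c'] -> ['b', 'd', 'e', 'c']
'c': index 3 in ['b', 'd', 'e', 'c'] -> ['c', 'b', 'd', 'e']
'd': index 2 in ['c', 'b', 'd', 'e'] -> ['d', 'c', 'b', 'e']
'e': index 3 in ['d', 'c', 'b', 'e'] -> ['e', 'd', 'c', 'b']
'c': index 2 in ['e', 'd', 'c', 'b'] -> ['c', 'e', 'd', 'b']


Output: [3, 1, 3, 1, 3, 2, 3, 2]


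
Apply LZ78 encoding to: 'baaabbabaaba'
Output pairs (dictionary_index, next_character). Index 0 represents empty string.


LZ78 encoding steps:
Dictionary: {0: ''}
Step 1: w='' (idx 0), next='b' -> output (0, 'b'), add 'b' as idx 1
Step 2: w='' (idx 0), next='a' -> output (0, 'a'), add 'a' as idx 2
Step 3: w='a' (idx 2), next='a' -> output (2, 'a'), add 'aa' as idx 3
Step 4: w='b' (idx 1), next='b' -> output (1, 'b'), add 'bb' as idx 4
Step 5: w='a' (idx 2), next='b' -> output (2, 'b'), add 'ab' as idx 5
Step 6: w='aa' (idx 3), next='b' -> output (3, 'b'), add 'aab' as idx 6
Step 7: w='a' (idx 2), end of input -> output (2, '')


Encoded: [(0, 'b'), (0, 'a'), (2, 'a'), (1, 'b'), (2, 'b'), (3, 'b'), (2, '')]


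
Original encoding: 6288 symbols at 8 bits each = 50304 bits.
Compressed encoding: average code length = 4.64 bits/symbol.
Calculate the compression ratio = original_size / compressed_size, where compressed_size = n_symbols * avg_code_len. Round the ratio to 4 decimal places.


original_size = n_symbols * orig_bits = 6288 * 8 = 50304 bits
compressed_size = n_symbols * avg_code_len = 6288 * 4.64 = 29176.32 bits
ratio = original_size / compressed_size = 50304 / 29176.32 = 1.7241

Compression ratio = 1.7241


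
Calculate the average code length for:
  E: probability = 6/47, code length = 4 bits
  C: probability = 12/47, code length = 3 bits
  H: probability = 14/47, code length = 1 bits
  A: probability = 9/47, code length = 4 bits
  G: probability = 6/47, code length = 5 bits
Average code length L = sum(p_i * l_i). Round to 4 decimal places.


Weighted contributions p_i * l_i:
  E: (6/47) * 4 = 24/47
  C: (12/47) * 3 = 36/47
  H: (14/47) * 1 = 14/47
  A: (9/47) * 4 = 36/47
  G: (6/47) * 5 = 30/47
Sum = (24 + 36 + 14 + 36 + 30)/47 = 140/47

L = 140/47 = 2.9787 bits/symbol


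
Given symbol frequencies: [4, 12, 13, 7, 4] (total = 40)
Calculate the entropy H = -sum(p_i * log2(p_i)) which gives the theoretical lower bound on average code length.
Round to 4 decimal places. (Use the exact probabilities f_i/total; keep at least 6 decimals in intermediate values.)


Per-symbol terms -p_i * log2(p_i) with p_i = f_i/40:
  p = 4/40 = 0.100000: log2(p) = -3.321928, -p*log2(p) = 0.332193
  p = 12/40 = 0.300000: log2(p) = -1.736966, -p*log2(p) = 0.521090
  p = 13/40 = 0.325000: log2(p) = -1.621488, -p*log2(p) = 0.526984
  p = 7/40 = 0.175000: log2(p) = -2.514573, -p*log2(p) = 0.440050
  p = 4/40 = 0.100000: log2(p) = -3.321928, -p*log2(p) = 0.332193
H = 0.332193 + 0.521090 + 0.526984 + 0.440050 + 0.332193 = 2.152510

H = 2.1525 bits/symbol


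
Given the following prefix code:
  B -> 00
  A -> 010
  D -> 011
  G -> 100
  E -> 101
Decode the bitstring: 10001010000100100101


Decoding step by step:
Bits 100 -> G
Bits 010 -> A
Bits 100 -> G
Bits 00 -> B
Bits 100 -> G
Bits 100 -> G
Bits 101 -> E


Decoded message: GAGBGGE


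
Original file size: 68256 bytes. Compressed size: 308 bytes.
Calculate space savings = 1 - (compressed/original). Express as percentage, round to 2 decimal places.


ratio = compressed/original = 308/68256 = 0.004512
savings = 1 - ratio = 1 - 0.004512 = 0.995488
as a percentage: 0.995488 * 100 = 99.55%

Space savings = 1 - 308/68256 = 99.55%


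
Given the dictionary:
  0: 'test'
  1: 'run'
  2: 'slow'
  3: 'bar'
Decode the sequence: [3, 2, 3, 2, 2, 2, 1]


Look up each index in the dictionary:
  3 -> 'bar'
  2 -> 'slow'
  3 -> 'bar'
  2 -> 'slow'
  2 -> 'slow'
  2 -> 'slow'
  1 -> 'run'

Decoded: "bar slow bar slow slow slow run"


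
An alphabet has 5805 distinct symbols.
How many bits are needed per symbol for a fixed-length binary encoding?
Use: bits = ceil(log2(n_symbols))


log2(5805) = 12.5031
Bracket: 2^12 = 4096 < 5805 <= 2^13 = 8192
So ceil(log2(5805)) = 13

bits = ceil(log2(5805)) = ceil(12.5031) = 13 bits


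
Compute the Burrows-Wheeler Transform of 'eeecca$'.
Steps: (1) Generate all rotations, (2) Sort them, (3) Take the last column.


Rotations (sorted):
  0: $eeecca -> last char: a
  1: a$eeecc -> last char: c
  2: ca$eeec -> last char: c
  3: cca$eee -> last char: e
  4: ecca$ee -> last char: e
  5: eecca$e -> last char: e
  6: eeecca$ -> last char: $


BWT = acceee$


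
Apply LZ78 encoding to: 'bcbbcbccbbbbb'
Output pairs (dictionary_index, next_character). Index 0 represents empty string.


LZ78 encoding steps:
Dictionary: {0: ''}
Step 1: w='' (idx 0), next='b' -> output (0, 'b'), add 'b' as idx 1
Step 2: w='' (idx 0), next='c' -> output (0, 'c'), add 'c' as idx 2
Step 3: w='b' (idx 1), next='b' -> output (1, 'b'), add 'bb' as idx 3
Step 4: w='c' (idx 2), next='b' -> output (2, 'b'), add 'cb' as idx 4
Step 5: w='c' (idx 2), next='c' -> output (2, 'c'), add 'cc' as idx 5
Step 6: w='bb' (idx 3), next='b' -> output (3, 'b'), add 'bbb' as idx 6
Step 7: w='bb' (idx 3), end of input -> output (3, '')


Encoded: [(0, 'b'), (0, 'c'), (1, 'b'), (2, 'b'), (2, 'c'), (3, 'b'), (3, '')]


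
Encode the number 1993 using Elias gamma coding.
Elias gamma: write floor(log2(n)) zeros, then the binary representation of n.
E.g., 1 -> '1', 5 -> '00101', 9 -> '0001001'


num_bits = floor(log2(1993)) + 1 = 11
leading_zeros = num_bits - 1 = 10
binary(1993) = 11111001001

Elias gamma(1993) = '0000000000' + '11111001001' = 000000000011111001001 (21 bits)


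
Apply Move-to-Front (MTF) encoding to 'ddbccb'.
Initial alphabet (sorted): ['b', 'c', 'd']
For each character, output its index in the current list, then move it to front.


MTF encoding:
'd': index 2 in ['b', 'c', 'd'] -> ['d', 'b', 'c']
'd': index 0 in ['d', 'b', 'c'] -> ['d', 'b', 'c']
'b': index 1 in ['d', 'b', 'c'] -> ['b', 'd', 'c']
'c': index 2 in ['b', 'd', 'c'] -> ['c', 'b', 'd']
'c': index 0 in ['c', 'b', 'd'] -> ['c', 'b', 'd']
'b': index 1 in ['c', 'b', 'd'] -> ['b', 'c', 'd']


Output: [2, 0, 1, 2, 0, 1]


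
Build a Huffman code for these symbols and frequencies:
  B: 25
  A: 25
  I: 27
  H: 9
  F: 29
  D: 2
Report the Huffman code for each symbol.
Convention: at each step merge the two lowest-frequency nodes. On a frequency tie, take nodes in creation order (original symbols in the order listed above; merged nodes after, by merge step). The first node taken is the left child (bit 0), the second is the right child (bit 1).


Huffman tree construction:
Step 1: Merge D(2) + H(9) = 11
Step 2: Merge (D+H)(11) + B(25) = 36
Step 3: Merge A(25) + I(27) = 52
Step 4: Merge F(29) + ((D+H)+B)(36) = 65
Step 5: Merge (A+I)(52) + (F+((D+H)+B))(65) = 117
Read each symbol's code off the tree from the root (left child = 0, right child = 1).

Codes:
  B: 111 (length 3)
  A: 00 (length 2)
  I: 01 (length 2)
  H: 1101 (length 4)
  F: 10 (length 2)
  D: 1100 (length 4)
Average code length: 281/117 = 2.4017 bits/symbol


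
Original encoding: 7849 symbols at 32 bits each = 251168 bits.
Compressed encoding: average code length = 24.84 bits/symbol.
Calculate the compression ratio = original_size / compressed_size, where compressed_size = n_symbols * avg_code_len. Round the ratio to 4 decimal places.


original_size = n_symbols * orig_bits = 7849 * 32 = 251168 bits
compressed_size = n_symbols * avg_code_len = 7849 * 24.84 = 194969.16 bits
ratio = original_size / compressed_size = 251168 / 194969.16 = 1.2882

Compression ratio = 1.2882


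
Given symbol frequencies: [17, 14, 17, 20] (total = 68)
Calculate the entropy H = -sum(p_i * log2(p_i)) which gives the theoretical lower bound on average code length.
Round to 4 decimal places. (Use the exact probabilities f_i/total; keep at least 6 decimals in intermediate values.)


Per-symbol terms -p_i * log2(p_i) with p_i = f_i/68:
  p = 17/68 = 0.250000: log2(p) = -2.000000, -p*log2(p) = 0.500000
  p = 14/68 = 0.205882: log2(p) = -2.280108, -p*log2(p) = 0.469434
  p = 17/68 = 0.250000: log2(p) = -2.000000, -p*log2(p) = 0.500000
  p = 20/68 = 0.294118: log2(p) = -1.765535, -p*log2(p) = 0.519275
H = 0.500000 + 0.469434 + 0.500000 + 0.519275 = 1.988709

H = 1.9887 bits/symbol


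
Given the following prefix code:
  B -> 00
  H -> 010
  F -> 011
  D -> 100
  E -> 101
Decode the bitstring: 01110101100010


Decoding step by step:
Bits 011 -> F
Bits 101 -> E
Bits 011 -> F
Bits 00 -> B
Bits 010 -> H


Decoded message: FEFBH


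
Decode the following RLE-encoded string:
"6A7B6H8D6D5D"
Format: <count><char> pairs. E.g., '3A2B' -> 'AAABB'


Expanding each <count><char> pair:
  6A -> 'AAAAAA'
  7B -> 'BBBBBBB'
  6H -> 'HHHHHH'
  8D -> 'DDDDDDDD'
  6D -> 'DDDDDD'
  5D -> 'DDDDD'

Decoded = AAAAAABBBBBBBHHHHHHDDDDDDDDDDDDDDDDDDD


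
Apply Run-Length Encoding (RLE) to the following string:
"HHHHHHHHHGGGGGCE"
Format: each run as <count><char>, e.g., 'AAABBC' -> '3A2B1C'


Scanning runs left to right:
  i=0: run of 'H' x 9 -> '9H'
  i=9: run of 'G' x 5 -> '5G'
  i=14: run of 'C' x 1 -> '1C'
  i=15: run of 'E' x 1 -> '1E'

RLE = 9H5G1C1E


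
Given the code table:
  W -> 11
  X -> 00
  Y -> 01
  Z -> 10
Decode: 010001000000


Decoding:
01 -> Y
00 -> X
01 -> Y
00 -> X
00 -> X
00 -> X


Result: YXYXXX


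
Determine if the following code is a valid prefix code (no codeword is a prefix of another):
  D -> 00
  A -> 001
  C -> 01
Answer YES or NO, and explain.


Checking each pair (does one codeword prefix another?):
  D='00' vs A='001': prefix -- VIOLATION

NO -- this is NOT a valid prefix code. D (00) is a prefix of A (001).


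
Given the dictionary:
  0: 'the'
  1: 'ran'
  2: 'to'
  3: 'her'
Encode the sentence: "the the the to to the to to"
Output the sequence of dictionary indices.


Look up each word in the dictionary:
  'the' -> 0
  'the' -> 0
  'the' -> 0
  'to' -> 2
  'to' -> 2
  'the' -> 0
  'to' -> 2
  'to' -> 2

Encoded: [0, 0, 0, 2, 2, 0, 2, 2]


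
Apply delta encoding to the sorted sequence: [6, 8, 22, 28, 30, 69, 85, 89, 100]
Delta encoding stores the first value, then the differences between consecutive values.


First value: 6
Deltas:
  8 - 6 = 2
  22 - 8 = 14
  28 - 22 = 6
  30 - 28 = 2
  69 - 30 = 39
  85 - 69 = 16
  89 - 85 = 4
  100 - 89 = 11


Delta encoded: [6, 2, 14, 6, 2, 39, 16, 4, 11]


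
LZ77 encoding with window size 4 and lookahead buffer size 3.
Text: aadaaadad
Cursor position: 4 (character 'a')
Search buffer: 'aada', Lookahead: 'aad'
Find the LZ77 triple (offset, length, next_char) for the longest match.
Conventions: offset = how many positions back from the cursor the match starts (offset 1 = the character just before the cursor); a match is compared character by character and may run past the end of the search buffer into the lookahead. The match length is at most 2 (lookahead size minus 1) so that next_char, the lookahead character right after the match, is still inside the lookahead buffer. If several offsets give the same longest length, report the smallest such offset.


Try each offset into the search buffer:
  offset=1 (pos 3, char 'a'): match length 2
  offset=2 (pos 2, char 'd'): match length 0
  offset=3 (pos 1, char 'a'): match length 1
  offset=4 (pos 0, char 'a'): match length 2
Longest match has length 2, found at offsets 1, 4; take the smallest, offset 1.
next_char = character at position 4 + 2 = 6 -> 'd'

Best match: offset=1, length=2 (matching 'aa' starting at position 3)
LZ77 triple: (1, 2, 'd')


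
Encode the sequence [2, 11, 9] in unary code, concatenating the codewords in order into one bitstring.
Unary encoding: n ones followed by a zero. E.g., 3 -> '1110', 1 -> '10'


Encode each number as n ones followed by a terminating 0:
  2 -> 110 (3 bits)
  11 -> 111111111110 (12 bits)
  9 -> 1111111110 (10 bits)
Total length = 3 + 12 + 10 = 25 bits.

Unary([2, 11, 9]) = 1101111111111101111111110 (25 bits)


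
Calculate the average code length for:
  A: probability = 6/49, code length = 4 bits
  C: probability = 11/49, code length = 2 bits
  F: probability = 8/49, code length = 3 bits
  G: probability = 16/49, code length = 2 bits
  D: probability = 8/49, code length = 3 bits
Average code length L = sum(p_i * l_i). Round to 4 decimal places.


Weighted contributions p_i * l_i:
  A: (6/49) * 4 = 24/49
  C: (11/49) * 2 = 22/49
  F: (8/49) * 3 = 24/49
  G: (16/49) * 2 = 32/49
  D: (8/49) * 3 = 24/49
Sum = (24 + 22 + 24 + 32 + 24)/49 = 126/49

L = 126/49 = 2.5714 bits/symbol
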